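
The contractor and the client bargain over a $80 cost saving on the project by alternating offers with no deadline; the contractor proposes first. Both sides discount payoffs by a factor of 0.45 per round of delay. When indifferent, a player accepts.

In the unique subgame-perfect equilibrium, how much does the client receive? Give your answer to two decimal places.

24.83

Let x be the contractor's share when the contractor proposes and y be the client's share when the client proposes.
The client accepts iff offered ≥ 0.45·y, so x = 80 − 0.45y. Symmetrically y = 80 − 0.45x.
Substituting: x = 80 − 0.45(80 − 0.45x), giving x(1 − 0.45·0.45) = 80(1 − 0.45).
So x = 80 × 0.55 / 0.7975 ≈ 55.1724, and the client receives 80 − x ≈ 24.8276.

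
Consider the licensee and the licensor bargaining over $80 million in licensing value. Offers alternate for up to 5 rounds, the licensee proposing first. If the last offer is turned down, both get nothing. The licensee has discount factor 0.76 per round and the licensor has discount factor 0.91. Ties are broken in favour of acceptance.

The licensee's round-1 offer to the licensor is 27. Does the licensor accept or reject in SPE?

Reject

Work out the licensor's continuation value if the offer is rejected.
Round 5 (the licensee proposes): the licensor will accept anything ≥ 0, so the licensee offers 0 and keeps 80.
Round 4 (the licensor proposes): the licensee can get 80 next round, worth 0.76 × 80 = 60.8 now, so the licensor offers 60.8, keeping 19.2.
Round 3 (the licensee proposes): the licensor can get 19.2 next round, worth 0.91 × 19.2 = 17.472 now; the licensee offers that and keeps 62.528.
Round 2 (the licensor proposes): the licensee can get 62.528 next round, worth 0.76 × 62.528 = 47.52128 now. The licensor offers 47.52128 and keeps 80 − 47.52128 = 32.47872.
So by rejecting in round 1, the licensor gets 32.47872 next round, worth 0.91 × 32.47872 = 29.5556352 now.
Offer 27 < 29.5556352, so the licensor rejects.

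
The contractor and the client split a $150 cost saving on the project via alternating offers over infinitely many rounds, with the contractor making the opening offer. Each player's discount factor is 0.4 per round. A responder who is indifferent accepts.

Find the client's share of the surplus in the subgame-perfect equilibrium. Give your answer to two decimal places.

When the contractor proposes, the client accepts any offer worth at least 0.4 times what the client would get by proposing next round; and vice versa.
This gives x = 150 − 0.4y and y = 150 − 0.4x, where x and y are each side's share when it proposes.
Hence (1 − 0.4·0.4)x = 150(1 − 0.4), i.e. 0.84·x = 90.
x ≈ 107.1429; the client's share is 150 − x ≈ 42.8571.

42.86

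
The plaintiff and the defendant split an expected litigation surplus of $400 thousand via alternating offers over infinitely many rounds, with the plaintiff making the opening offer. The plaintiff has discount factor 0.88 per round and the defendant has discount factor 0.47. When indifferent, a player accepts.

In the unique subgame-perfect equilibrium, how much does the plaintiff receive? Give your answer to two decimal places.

361.53

When the plaintiff proposes, the defendant accepts any offer worth at least 0.47 times what the defendant would get by proposing next round; and vice versa.
This gives x = 400 − 0.47y and y = 400 − 0.88x, where x and y are each side's share when it proposes.
Hence (1 − 0.47·0.88)x = 400(1 − 0.47), i.e. 0.5864·x = 212.
x ≈ 361.5280; the defendant's share is 400 − x ≈ 38.4720.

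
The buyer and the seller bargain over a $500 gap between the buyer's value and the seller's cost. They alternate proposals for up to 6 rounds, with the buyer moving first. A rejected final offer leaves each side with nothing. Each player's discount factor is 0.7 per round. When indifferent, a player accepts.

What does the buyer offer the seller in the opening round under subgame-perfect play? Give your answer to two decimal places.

240.49

Round 6 (the seller proposes): rejection yields 0 for the buyer; the seller offers 0 and keeps 500.
Round 5 (the buyer proposes): the seller can get 500 next round, worth 0.7 × 500 = 350 now; the buyer offers that and keeps 150.
Round 4 (the seller proposes): the buyer can get 150 next round, worth 0.7 × 150 = 105 now. The seller offers 105 and keeps 500 − 105 = 395.
Round 3 (the buyer proposes): the seller can get 395 next round, worth 0.7 × 395 = 276.5 now, so the buyer offers 276.5, keeping 223.5.
Round 2 (the seller proposes): the buyer can get 223.5 next round, worth 0.7 × 223.5 = 156.45 now. The seller offers 156.45 and keeps 500 − 156.45 = 343.55.
Round 1 (the buyer proposes): the seller can get 343.55 next round, worth 0.7 × 343.55 = 240.485 now. The buyer offers 240.485 and keeps 500 − 240.485 = 259.515.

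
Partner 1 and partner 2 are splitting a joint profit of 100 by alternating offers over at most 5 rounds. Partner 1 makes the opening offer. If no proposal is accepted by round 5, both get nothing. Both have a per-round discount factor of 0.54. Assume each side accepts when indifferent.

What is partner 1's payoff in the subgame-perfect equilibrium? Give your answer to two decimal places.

67.92

Round 5 (partner 1 proposes): partner 2 will accept anything ≥ 0, so partner 1 offers 0 and keeps 100.
Round 4 (partner 2 proposes): partner 1 can get 100 next round, worth 0.54 × 100 = 54 now, so partner 2 offers 54, keeping 46.
Round 3 (partner 1 proposes): partner 2 can get 46 next round, worth 0.54 × 46 = 24.84 now; partner 1 offers that and keeps 75.16.
Round 2 (partner 2 proposes): partner 1 can get 75.16 next round, worth 0.54 × 75.16 = 40.5864 now. Partner 2 offers 40.5864 and keeps 100 − 40.5864 = 59.4136.
Round 1 (partner 1 proposes): partner 2 can get 59.4136 next round, worth 0.54 × 59.4136 = 32.083344 now; partner 1 offers that and keeps 67.916656.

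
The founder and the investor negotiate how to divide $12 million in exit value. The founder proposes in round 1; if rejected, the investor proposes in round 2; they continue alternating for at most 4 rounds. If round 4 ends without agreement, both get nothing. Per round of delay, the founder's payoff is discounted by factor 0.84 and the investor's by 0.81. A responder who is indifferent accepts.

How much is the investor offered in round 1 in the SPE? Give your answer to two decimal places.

8.17

Solve by backward induction from round 4.
Round 4 (the investor proposes): the founder will accept anything ≥ 0, so the investor offers 0 and keeps 12.
Round 3 (the founder proposes): the investor can get 12 next round, worth 0.81 × 12 = 9.72 now; the founder offers that and keeps 2.28.
Round 2 (the investor proposes): the founder can get 2.28 next round, worth 0.84 × 2.28 = 1.9152 now; the investor offers that and keeps 10.0848.
Round 1 (the founder proposes): the investor can get 10.0848 next round, worth 0.81 × 10.0848 = 8.168688 now. The founder offers 8.168688 and keeps 12 − 8.168688 = 3.831312.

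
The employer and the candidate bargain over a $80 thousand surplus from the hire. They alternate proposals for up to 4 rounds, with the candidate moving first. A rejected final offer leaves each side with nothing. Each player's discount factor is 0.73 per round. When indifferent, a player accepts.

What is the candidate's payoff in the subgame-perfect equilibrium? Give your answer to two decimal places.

Round 4 (the employer proposes): the candidate will accept anything ≥ 0, so the employer offers 0 and keeps 80.
Round 3 (the candidate proposes): the employer can get 80 next round, worth 0.73 × 80 = 58.4 now. The candidate offers 58.4 and keeps 80 − 58.4 = 21.6.
Round 2 (the employer proposes): the candidate can get 21.6 next round, worth 0.73 × 21.6 = 15.768 now, so the employer offers 15.768, keeping 64.232.
Round 1 (the candidate proposes): the employer can get 64.232 next round, worth 0.73 × 64.232 = 46.88936 now; the candidate offers that and keeps 33.11064.

33.11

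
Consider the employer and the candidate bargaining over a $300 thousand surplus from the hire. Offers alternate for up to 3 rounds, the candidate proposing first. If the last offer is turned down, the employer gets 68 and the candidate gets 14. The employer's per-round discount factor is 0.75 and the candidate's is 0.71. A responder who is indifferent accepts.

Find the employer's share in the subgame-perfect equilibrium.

101.46

Solve by backward induction from round 3.
Round 3 (the candidate proposes): the employer gets 68 if talks fail, so the candidate offers 68 and keeps 232.
Round 2 (the employer proposes): the candidate can get 232 next round, worth 0.71 × 232 = 164.72 now; the employer offers that and keeps 135.28.
Round 1 (the candidate proposes): the employer can get 135.28 next round, worth 0.75 × 135.28 = 101.46 now. The candidate offers 101.46 and keeps 300 − 101.46 = 198.54.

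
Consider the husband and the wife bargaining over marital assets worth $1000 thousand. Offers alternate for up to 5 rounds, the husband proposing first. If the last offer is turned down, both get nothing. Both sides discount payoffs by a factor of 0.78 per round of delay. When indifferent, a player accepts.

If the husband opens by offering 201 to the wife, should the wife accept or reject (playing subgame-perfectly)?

Round 5 (the husband proposes): the wife will accept anything ≥ 0, so the husband offers 0 and keeps 1000.
Round 4 (the wife proposes): the husband can get 1000 next round, worth 0.78 × 1000 = 780 now. The wife offers 780 and keeps 1000 − 780 = 220.
Round 3 (the husband proposes): the wife can get 220 next round, worth 0.78 × 220 = 171.6 now; the husband offers that and keeps 828.4.
Round 2 (the wife proposes): the husband can get 828.4 next round, worth 0.78 × 828.4 = 646.152 now; the wife offers that and keeps 353.848.
So by rejecting in round 1, the wife gets 353.848 next round, worth 0.78 × 353.848 = 276.00144 now.
Offer 201 < 276.00144, so the wife rejects.

Reject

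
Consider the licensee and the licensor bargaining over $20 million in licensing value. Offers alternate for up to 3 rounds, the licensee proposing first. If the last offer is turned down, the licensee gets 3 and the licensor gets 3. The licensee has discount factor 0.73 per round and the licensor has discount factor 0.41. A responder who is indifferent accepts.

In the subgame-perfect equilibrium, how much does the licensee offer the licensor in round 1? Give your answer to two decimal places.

Round 3 (the licensee proposes): the licensor gets 3 if talks fail, so the licensee offers 3 and keeps 17.
Round 2 (the licensor proposes): the licensee can get 17 next round, worth 0.73 × 17 = 12.41 now. The licensor offers 12.41 and keeps 20 − 12.41 = 7.59.
Round 1 (the licensee proposes): the licensor can get 7.59 next round, worth 0.41 × 7.59 = 3.1119 now; the licensee offers that and keeps 16.8881.

3.11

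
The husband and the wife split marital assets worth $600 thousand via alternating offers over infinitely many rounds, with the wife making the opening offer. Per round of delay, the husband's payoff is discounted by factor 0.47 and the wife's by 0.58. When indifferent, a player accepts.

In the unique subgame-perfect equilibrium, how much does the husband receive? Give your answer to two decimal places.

162.83

Let x be the wife's share when the wife proposes and y be the husband's share when the husband proposes.
The husband accepts iff offered ≥ 0.47·y, so x = 600 − 0.47y. Symmetrically y = 600 − 0.58x.
Substituting: x = 600 − 0.47(600 − 0.58x), giving x(1 − 0.58·0.47) = 600(1 − 0.47).
So x = 600 × 0.53 / 0.7274 ≈ 437.1735, and the husband receives 600 − x ≈ 162.8265.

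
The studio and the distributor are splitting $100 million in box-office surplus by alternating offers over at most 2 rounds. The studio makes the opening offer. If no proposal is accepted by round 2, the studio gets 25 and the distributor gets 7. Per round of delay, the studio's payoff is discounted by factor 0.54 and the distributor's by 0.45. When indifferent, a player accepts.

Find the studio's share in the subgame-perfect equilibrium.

By backward induction:
Round 2 (the distributor proposes): the studio gets 25 if talks fail, so the distributor offers 25 and keeps 75.
Round 1 (the studio proposes): the distributor can get 75 next round, worth 0.45 × 75 = 33.75 now; the studio offers that and keeps 66.25.

66.25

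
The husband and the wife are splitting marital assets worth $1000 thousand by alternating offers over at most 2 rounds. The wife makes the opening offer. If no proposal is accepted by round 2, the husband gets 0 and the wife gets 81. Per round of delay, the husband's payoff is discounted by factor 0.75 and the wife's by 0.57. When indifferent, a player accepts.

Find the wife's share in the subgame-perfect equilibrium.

310.75

By backward induction:
Round 2 (the husband proposes): the wife gets 81 if talks fail, so the husband offers 81 and keeps 919.
Round 1 (the wife proposes): the husband can get 919 next round, worth 0.75 × 919 = 689.25 now. The wife offers 689.25 and keeps 1000 − 689.25 = 310.75.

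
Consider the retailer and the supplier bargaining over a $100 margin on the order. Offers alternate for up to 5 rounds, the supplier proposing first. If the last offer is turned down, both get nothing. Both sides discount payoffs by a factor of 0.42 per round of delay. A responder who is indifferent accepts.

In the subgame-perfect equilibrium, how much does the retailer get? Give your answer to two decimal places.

28.66

Solve by backward induction from round 5.
Round 5 (the supplier proposes): the retailer will accept anything ≥ 0, so the supplier offers 0 and keeps 100.
Round 4 (the retailer proposes): the supplier can get 100 next round, worth 0.42 × 100 = 42 now. The retailer offers 42 and keeps 100 − 42 = 58.
Round 3 (the supplier proposes): the retailer can get 58 next round, worth 0.42 × 58 = 24.36 now, so the supplier offers 24.36, keeping 75.64.
Round 2 (the retailer proposes): the supplier can get 75.64 next round, worth 0.42 × 75.64 = 31.7688 now, so the retailer offers 31.7688, keeping 68.2312.
Round 1 (the supplier proposes): the retailer can get 68.2312 next round, worth 0.42 × 68.2312 = 28.657104 now, so the supplier offers 28.657104, keeping 71.342896.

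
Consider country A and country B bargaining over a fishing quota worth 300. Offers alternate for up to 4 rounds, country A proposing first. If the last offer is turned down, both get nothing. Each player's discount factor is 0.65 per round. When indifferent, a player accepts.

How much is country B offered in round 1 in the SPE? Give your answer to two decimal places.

150.64

Round 4 (country B proposes): country A will accept anything ≥ 0, so country B offers 0 and keeps 300.
Round 3 (country A proposes): country B can get 300 next round, worth 0.65 × 300 = 195 now, so country A offers 195, keeping 105.
Round 2 (country B proposes): country A can get 105 next round, worth 0.65 × 105 = 68.25 now; country B offers that and keeps 231.75.
Round 1 (country A proposes): country B can get 231.75 next round, worth 0.65 × 231.75 = 150.6375 now. Country A offers 150.6375 and keeps 300 − 150.6375 = 149.3625.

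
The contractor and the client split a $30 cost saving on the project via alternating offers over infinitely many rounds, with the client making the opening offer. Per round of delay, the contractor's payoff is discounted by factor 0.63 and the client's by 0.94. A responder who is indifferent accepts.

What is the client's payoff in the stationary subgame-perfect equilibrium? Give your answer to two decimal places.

Let x be the client's share when the client proposes and y be the contractor's share when the contractor proposes.
The contractor accepts iff offered ≥ 0.63·y, so x = 30 − 0.63y. Symmetrically y = 30 − 0.94x.
Substituting: x = 30 − 0.63(30 − 0.94x), giving x(1 − 0.94·0.63) = 30(1 − 0.63).
So x = 30 × 0.37 / 0.4078 ≈ 27.2192, and the contractor receives 30 − x ≈ 2.7808.

27.22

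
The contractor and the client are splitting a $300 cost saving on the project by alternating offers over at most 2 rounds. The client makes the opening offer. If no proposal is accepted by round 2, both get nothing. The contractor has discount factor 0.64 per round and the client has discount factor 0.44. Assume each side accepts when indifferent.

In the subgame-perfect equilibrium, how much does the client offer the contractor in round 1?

192

By backward induction:
Round 2 (the contractor proposes): rejection yields 0 for the client; the contractor offers 0 and keeps 300.
Round 1 (the client proposes): the contractor can get 300 next round, worth 0.64 × 300 = 192 now; the client offers that and keeps 108.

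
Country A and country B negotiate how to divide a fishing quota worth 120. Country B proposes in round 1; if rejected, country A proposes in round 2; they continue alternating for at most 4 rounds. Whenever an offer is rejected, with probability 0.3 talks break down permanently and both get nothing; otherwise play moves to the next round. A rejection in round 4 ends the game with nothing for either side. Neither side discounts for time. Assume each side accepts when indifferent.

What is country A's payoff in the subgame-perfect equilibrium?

By backward induction:
Round 4 (country A proposes): country B will accept anything ≥ 0, so country A offers 0 and keeps 120.
Round 3 (country B proposes): rejecting gives country A an expected 0.7 × 120 = 84. Country B offers 84 and keeps 120 − 84 = 36.
Round 2 (country A proposes): rejecting gives country B an expected 0.7 × 36 = 25.2, so country A offers 25.2, keeping 94.8.
Round 1 (country B proposes): rejecting gives country A an expected 0.7 × 94.8 = 66.36; country B offers that and keeps 53.64.

66.36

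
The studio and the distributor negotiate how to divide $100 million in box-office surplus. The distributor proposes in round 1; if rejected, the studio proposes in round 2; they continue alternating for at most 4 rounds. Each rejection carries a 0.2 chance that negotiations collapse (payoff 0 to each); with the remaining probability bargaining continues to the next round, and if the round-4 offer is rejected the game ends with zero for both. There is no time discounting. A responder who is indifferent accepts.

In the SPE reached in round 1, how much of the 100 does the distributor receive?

By backward induction:
Round 4 (the studio proposes): rejection yields 0 for the distributor; the studio offers 0 and keeps 100.
Round 3 (the distributor proposes): rejecting gives the studio an expected 0.8 × 100 = 80, so the distributor offers 80, keeping 20.
Round 2 (the studio proposes): rejecting gives the distributor an expected 0.8 × 20 = 16. The studio offers 16 and keeps 100 − 16 = 84.
Round 1 (the distributor proposes): rejecting gives the studio an expected 0.8 × 84 = 67.2, so the distributor offers 67.2, keeping 32.8.

32.8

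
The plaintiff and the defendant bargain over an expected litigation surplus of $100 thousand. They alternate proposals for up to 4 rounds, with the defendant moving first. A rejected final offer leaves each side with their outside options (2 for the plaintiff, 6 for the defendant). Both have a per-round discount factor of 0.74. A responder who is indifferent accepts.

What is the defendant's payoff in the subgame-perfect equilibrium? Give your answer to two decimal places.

42.67

Round 4 (the plaintiff proposes): the defendant gets 6 if talks fail, so the plaintiff offers 6 and keeps 94.
Round 3 (the defendant proposes): the plaintiff can get 94 next round, worth 0.74 × 94 = 69.56 now, so the defendant offers 69.56, keeping 30.44.
Round 2 (the plaintiff proposes): the defendant can get 30.44 next round, worth 0.74 × 30.44 = 22.5256 now; the plaintiff offers that and keeps 77.4744.
Round 1 (the defendant proposes): the plaintiff can get 77.4744 next round, worth 0.74 × 77.4744 = 57.331056 now, so the defendant offers 57.331056, keeping 42.668944.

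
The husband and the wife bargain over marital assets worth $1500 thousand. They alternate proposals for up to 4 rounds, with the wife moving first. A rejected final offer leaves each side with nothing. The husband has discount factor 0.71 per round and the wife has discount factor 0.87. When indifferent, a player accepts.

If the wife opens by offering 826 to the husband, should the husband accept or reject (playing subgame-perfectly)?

Round 4 (the husband proposes): the wife will accept anything ≥ 0, so the husband offers 0 and keeps 1500.
Round 3 (the wife proposes): the husband can get 1500 next round, worth 0.71 × 1500 = 1065 now, so the wife offers 1065, keeping 435.
Round 2 (the husband proposes): the wife can get 435 next round, worth 0.87 × 435 = 378.45 now; the husband offers that and keeps 1121.55.
So by rejecting in round 1, the husband gets 1121.55 next round, worth 0.71 × 1121.55 = 796.3005 now.
Offer 826 ≥ 796.3005, so the husband accepts.

Accept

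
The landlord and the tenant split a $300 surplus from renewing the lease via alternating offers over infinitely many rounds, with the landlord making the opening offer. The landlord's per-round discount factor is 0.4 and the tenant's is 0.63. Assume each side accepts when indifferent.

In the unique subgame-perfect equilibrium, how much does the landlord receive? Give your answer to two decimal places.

In a stationary SPE each proposer offers the other exactly their discounted continuation value.
If the landlord keeps x when proposing and the tenant keeps y when proposing, then x = 300 − 0.63y and y = 300 − 0.4x.
Solving: x = 300(1 − 0.63) / (1 − 0.4·0.63) = 111 / 0.748 ≈ 148.3957.
The tenant gets 300 − 148.3957 ≈ 151.6043.

148.40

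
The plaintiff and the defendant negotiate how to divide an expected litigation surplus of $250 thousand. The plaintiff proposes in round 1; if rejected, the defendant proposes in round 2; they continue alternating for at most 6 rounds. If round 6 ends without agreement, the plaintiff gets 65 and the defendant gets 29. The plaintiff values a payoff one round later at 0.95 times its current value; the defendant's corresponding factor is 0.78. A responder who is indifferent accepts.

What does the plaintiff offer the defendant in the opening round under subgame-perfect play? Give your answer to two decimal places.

Round 6 (the defendant proposes): the plaintiff gets 65 if talks fail, so the defendant offers 65 and keeps 185.
Round 5 (the plaintiff proposes): the defendant can get 185 next round, worth 0.78 × 185 = 144.3 now; the plaintiff offers that and keeps 105.7.
Round 4 (the defendant proposes): the plaintiff can get 105.7 next round, worth 0.95 × 105.7 = 100.415 now. The defendant offers 100.415 and keeps 250 − 100.415 = 149.585.
Round 3 (the plaintiff proposes): the defendant can get 149.585 next round, worth 0.78 × 149.585 = 116.6763 now, so the plaintiff offers 116.6763, keeping 133.3237.
Round 2 (the defendant proposes): the plaintiff can get 133.3237 next round, worth 0.95 × 133.3237 = 126.657515 now; the defendant offers that and keeps 123.342485.
Round 1 (the plaintiff proposes): the defendant can get 123.342485 next round, worth 0.78 × 123.342485 = 96.2071383 now; the plaintiff offers that and keeps 153.7928617.

96.21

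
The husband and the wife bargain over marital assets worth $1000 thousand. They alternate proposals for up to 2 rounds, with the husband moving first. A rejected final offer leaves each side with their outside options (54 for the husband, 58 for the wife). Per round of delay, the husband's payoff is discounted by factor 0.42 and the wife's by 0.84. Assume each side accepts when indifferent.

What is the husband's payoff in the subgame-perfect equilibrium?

Round 2 (the wife proposes): the husband gets 54 if talks fail, so the wife offers 54 and keeps 946.
Round 1 (the husband proposes): the wife can get 946 next round, worth 0.84 × 946 = 794.64 now; the husband offers that and keeps 205.36.

205.36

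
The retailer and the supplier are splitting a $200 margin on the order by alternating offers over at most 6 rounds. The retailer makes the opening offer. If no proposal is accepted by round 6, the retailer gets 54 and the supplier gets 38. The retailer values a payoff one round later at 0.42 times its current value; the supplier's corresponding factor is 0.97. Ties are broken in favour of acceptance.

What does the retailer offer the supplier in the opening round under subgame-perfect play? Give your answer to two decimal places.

181.87

By backward induction:
Round 6 (the supplier proposes): the retailer gets 54 if talks fail, so the supplier offers 54 and keeps 146.
Round 5 (the retailer proposes): the supplier can get 146 next round, worth 0.97 × 146 = 141.62 now; the retailer offers that and keeps 58.38.
Round 4 (the supplier proposes): the retailer can get 58.38 next round, worth 0.42 × 58.38 = 24.5196 now. The supplier offers 24.5196 and keeps 200 − 24.5196 = 175.4804.
Round 3 (the retailer proposes): the supplier can get 175.4804 next round, worth 0.97 × 175.4804 = 170.215988 now. The retailer offers 170.215988 and keeps 200 − 170.215988 = 29.784012.
Round 2 (the supplier proposes): the retailer can get 29.784012 next round, worth 0.42 × 29.784012 = 12.50928504 now. The supplier offers 12.50928504 and keeps 200 − 12.50928504 = 187.49071496.
Round 1 (the retailer proposes): the supplier can get 187.49071496 next round, worth 0.97 × 187.49071496 = 181.8659935112 now; the retailer offers that and keeps 18.1340064888.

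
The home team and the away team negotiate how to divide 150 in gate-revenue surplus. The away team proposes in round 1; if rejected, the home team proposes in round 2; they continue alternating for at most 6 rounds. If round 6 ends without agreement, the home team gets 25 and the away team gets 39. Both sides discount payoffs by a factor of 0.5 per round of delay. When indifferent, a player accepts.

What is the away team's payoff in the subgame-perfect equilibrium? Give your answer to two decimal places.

99.66

By backward induction:
Round 6 (the home team proposes): the away team gets 39 if talks fail, so the home team offers 39 and keeps 111.
Round 5 (the away team proposes): the home team can get 111 next round, worth 0.5 × 111 = 55.5 now, so the away team offers 55.5, keeping 94.5.
Round 4 (the home team proposes): the away team can get 94.5 next round, worth 0.5 × 94.5 = 47.25 now. The home team offers 47.25 and keeps 150 − 47.25 = 102.75.
Round 3 (the away team proposes): the home team can get 102.75 next round, worth 0.5 × 102.75 = 51.375 now; the away team offers that and keeps 98.625.
Round 2 (the home team proposes): the away team can get 98.625 next round, worth 0.5 × 98.625 = 49.3125 now, so the home team offers 49.3125, keeping 100.6875.
Round 1 (the away team proposes): the home team can get 100.6875 next round, worth 0.5 × 100.6875 = 50.34375 now; the away team offers that and keeps 99.65625.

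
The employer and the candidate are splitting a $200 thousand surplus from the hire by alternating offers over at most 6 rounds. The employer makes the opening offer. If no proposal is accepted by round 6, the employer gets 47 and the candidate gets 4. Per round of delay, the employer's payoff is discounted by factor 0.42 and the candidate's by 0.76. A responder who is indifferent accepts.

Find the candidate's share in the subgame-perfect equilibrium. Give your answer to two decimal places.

128.15

By backward induction:
Round 6 (the candidate proposes): the employer gets 47 if talks fail, so the candidate offers 47 and keeps 153.
Round 5 (the employer proposes): the candidate can get 153 next round, worth 0.76 × 153 = 116.28 now. The employer offers 116.28 and keeps 200 − 116.28 = 83.72.
Round 4 (the candidate proposes): the employer can get 83.72 next round, worth 0.42 × 83.72 = 35.1624 now; the candidate offers that and keeps 164.8376.
Round 3 (the employer proposes): the candidate can get 164.8376 next round, worth 0.76 × 164.8376 = 125.276576 now. The employer offers 125.276576 and keeps 200 − 125.276576 = 74.723424.
Round 2 (the candidate proposes): the employer can get 74.723424 next round, worth 0.42 × 74.723424 = 31.38383808 now. The candidate offers 31.38383808 and keeps 200 − 31.38383808 = 168.61616192.
Round 1 (the employer proposes): the candidate can get 168.61616192 next round, worth 0.76 × 168.61616192 = 128.1482830592 now, so the employer offers 128.1482830592, keeping 71.8517169408.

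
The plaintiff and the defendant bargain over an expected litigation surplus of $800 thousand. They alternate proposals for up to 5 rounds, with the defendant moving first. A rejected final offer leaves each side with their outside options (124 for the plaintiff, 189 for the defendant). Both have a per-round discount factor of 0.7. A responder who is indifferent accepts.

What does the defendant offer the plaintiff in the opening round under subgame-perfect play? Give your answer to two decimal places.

By backward induction:
Round 5 (the defendant proposes): the plaintiff gets 124 if talks fail, so the defendant offers 124 and keeps 676.
Round 4 (the plaintiff proposes): the defendant can get 676 next round, worth 0.7 × 676 = 473.2 now, so the plaintiff offers 473.2, keeping 326.8.
Round 3 (the defendant proposes): the plaintiff can get 326.8 next round, worth 0.7 × 326.8 = 228.76 now; the defendant offers that and keeps 571.24.
Round 2 (the plaintiff proposes): the defendant can get 571.24 next round, worth 0.7 × 571.24 = 399.868 now, so the plaintiff offers 399.868, keeping 400.132.
Round 1 (the defendant proposes): the plaintiff can get 400.132 next round, worth 0.7 × 400.132 = 280.0924 now. The defendant offers 280.0924 and keeps 800 − 280.0924 = 519.9076.

280.09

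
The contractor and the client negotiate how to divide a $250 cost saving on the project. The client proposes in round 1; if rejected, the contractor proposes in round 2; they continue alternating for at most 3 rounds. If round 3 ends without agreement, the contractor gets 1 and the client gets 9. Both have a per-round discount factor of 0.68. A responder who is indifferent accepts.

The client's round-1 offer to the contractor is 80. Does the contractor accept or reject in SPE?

Work out the contractor's continuation value if the offer is rejected.
Round 3 (the client proposes): the contractor gets 1 if talks fail, so the client offers 1 and keeps 249.
Round 2 (the contractor proposes): the client can get 249 next round, worth 0.68 × 249 = 169.32 now. The contractor offers 169.32 and keeps 250 − 169.32 = 80.68.
So by rejecting in round 1, the contractor gets 80.68 next round, worth 0.68 × 80.68 = 54.8624 now.
Offer 80 ≥ 54.8624, so the contractor accepts.

Accept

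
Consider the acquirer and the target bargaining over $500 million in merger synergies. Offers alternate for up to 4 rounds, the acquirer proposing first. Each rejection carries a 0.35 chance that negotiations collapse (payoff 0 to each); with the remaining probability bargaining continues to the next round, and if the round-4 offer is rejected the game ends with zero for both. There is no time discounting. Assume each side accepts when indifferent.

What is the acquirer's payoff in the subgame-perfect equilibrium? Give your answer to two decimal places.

Round 4 (the target proposes): the acquirer will accept anything ≥ 0, so the target offers 0 and keeps 500.
Round 3 (the acquirer proposes): rejecting gives the target an expected 0.65 × 500 = 325; the acquirer offers that and keeps 175.
Round 2 (the target proposes): rejecting gives the acquirer an expected 0.65 × 175 = 113.75. The target offers 113.75 and keeps 500 − 113.75 = 386.25.
Round 1 (the acquirer proposes): rejecting gives the target an expected 0.65 × 386.25 = 251.0625. The acquirer offers 251.0625 and keeps 500 − 251.0625 = 248.9375.

248.94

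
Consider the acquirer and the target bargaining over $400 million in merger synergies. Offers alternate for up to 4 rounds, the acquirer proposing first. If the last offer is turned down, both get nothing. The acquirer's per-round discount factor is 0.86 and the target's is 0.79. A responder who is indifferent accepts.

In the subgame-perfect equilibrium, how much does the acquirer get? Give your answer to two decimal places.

Solve by backward induction from round 4.
Round 4 (the target proposes): the acquirer will accept anything ≥ 0, so the target offers 0 and keeps 400.
Round 3 (the acquirer proposes): the target can get 400 next round, worth 0.79 × 400 = 316 now, so the acquirer offers 316, keeping 84.
Round 2 (the target proposes): the acquirer can get 84 next round, worth 0.86 × 84 = 72.24 now. The target offers 72.24 and keeps 400 − 72.24 = 327.76.
Round 1 (the acquirer proposes): the target can get 327.76 next round, worth 0.79 × 327.76 = 258.9304 now. The acquirer offers 258.9304 and keeps 400 − 258.9304 = 141.0696.

141.07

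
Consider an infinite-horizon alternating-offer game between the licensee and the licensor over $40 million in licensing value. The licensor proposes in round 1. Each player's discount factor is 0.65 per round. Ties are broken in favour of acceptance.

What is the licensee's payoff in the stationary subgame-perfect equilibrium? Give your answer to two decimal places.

15.76

When the licensor proposes, the licensee accepts any offer worth at least 0.65 times what the licensee would get by proposing next round; and vice versa.
This gives x = 40 − 0.65y and y = 40 − 0.65x, where x and y are each side's share when it proposes.
Hence (1 − 0.65·0.65)x = 40(1 − 0.65), i.e. 0.5775·x = 14.
x ≈ 24.2424; the licensee's share is 40 − x ≈ 15.7576.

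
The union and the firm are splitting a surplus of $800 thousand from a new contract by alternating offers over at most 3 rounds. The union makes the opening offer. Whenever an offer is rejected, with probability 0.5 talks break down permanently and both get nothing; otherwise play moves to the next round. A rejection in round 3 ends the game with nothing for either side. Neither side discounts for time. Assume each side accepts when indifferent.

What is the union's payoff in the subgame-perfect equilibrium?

600

By backward induction:
Round 3 (the union proposes): the firm will accept anything ≥ 0, so the union offers 0 and keeps 800.
Round 2 (the firm proposes): rejecting gives the union an expected 0.5 × 800 = 400. The firm offers 400 and keeps 800 − 400 = 400.
Round 1 (the union proposes): rejecting gives the firm an expected 0.5 × 400 = 200, so the union offers 200, keeping 600.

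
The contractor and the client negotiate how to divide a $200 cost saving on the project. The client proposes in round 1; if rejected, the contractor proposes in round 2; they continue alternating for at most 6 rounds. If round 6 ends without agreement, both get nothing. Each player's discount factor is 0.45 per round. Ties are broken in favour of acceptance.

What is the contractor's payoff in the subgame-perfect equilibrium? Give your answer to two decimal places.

Round 6 (the contractor proposes): rejection yields 0 for the client; the contractor offers 0 and keeps 200.
Round 5 (the client proposes): the contractor can get 200 next round, worth 0.45 × 200 = 90 now, so the client offers 90, keeping 110.
Round 4 (the contractor proposes): the client can get 110 next round, worth 0.45 × 110 = 49.5 now. The contractor offers 49.5 and keeps 200 − 49.5 = 150.5.
Round 3 (the client proposes): the contractor can get 150.5 next round, worth 0.45 × 150.5 = 67.725 now; the client offers that and keeps 132.275.
Round 2 (the contractor proposes): the client can get 132.275 next round, worth 0.45 × 132.275 = 59.52375 now; the contractor offers that and keeps 140.47625.
Round 1 (the client proposes): the contractor can get 140.47625 next round, worth 0.45 × 140.47625 = 63.2143125 now, so the client offers 63.2143125, keeping 136.7856875.

63.21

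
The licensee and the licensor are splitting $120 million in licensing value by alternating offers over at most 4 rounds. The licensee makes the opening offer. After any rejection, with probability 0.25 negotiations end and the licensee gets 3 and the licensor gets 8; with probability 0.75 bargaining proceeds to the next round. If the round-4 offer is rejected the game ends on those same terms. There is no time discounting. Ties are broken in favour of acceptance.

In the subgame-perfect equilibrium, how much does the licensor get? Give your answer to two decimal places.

By backward induction:
Round 4 (the licensor proposes): the licensee gets 3 if talks fail, so the licensor offers 3 and keeps 117.
Round 3 (the licensee proposes): rejecting gives the licensor an expected 0.75 × 117 + 0.25 × 8 = 89.75, so the licensee offers 89.75, keeping 30.25.
Round 2 (the licensor proposes): rejecting gives the licensee an expected 0.75 × 30.25 + 0.25 × 3 = 23.4375; the licensor offers that and keeps 96.5625.
Round 1 (the licensee proposes): rejecting gives the licensor an expected 0.75 × 96.5625 + 0.25 × 8 = 74.421875, so the licensee offers 74.421875, keeping 45.578125.

74.42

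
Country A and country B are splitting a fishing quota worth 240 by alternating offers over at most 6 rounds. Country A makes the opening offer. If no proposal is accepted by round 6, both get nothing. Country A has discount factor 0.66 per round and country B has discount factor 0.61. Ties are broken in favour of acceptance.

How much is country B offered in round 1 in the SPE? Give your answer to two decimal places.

Round 6 (country B proposes): rejection yields 0 for country A; country B offers 0 and keeps 240.
Round 5 (country A proposes): country B can get 240 next round, worth 0.61 × 240 = 146.4 now; country A offers that and keeps 93.6.
Round 4 (country B proposes): country A can get 93.6 next round, worth 0.66 × 93.6 = 61.776 now, so country B offers 61.776, keeping 178.224.
Round 3 (country A proposes): country B can get 178.224 next round, worth 0.61 × 178.224 = 108.71664 now; country A offers that and keeps 131.28336.
Round 2 (country B proposes): country A can get 131.28336 next round, worth 0.66 × 131.28336 = 86.6470176 now; country B offers that and keeps 153.3529824.
Round 1 (country A proposes): country B can get 153.3529824 next round, worth 0.61 × 153.3529824 = 93.545319264 now, so country A offers 93.545319264, keeping 146.454680736.

93.55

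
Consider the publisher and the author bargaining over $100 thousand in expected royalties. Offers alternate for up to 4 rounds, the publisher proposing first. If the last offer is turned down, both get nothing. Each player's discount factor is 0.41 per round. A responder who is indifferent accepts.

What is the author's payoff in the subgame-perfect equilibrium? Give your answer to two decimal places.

Work backward from the last round.
Round 4 (the author proposes): rejection yields 0 for the publisher; the author offers 0 and keeps 100.
Round 3 (the publisher proposes): the author can get 100 next round, worth 0.41 × 100 = 41 now, so the publisher offers 41, keeping 59.
Round 2 (the author proposes): the publisher can get 59 next round, worth 0.41 × 59 = 24.19 now, so the author offers 24.19, keeping 75.81.
Round 1 (the publisher proposes): the author can get 75.81 next round, worth 0.41 × 75.81 = 31.0821 now; the publisher offers that and keeps 68.9179.

31.08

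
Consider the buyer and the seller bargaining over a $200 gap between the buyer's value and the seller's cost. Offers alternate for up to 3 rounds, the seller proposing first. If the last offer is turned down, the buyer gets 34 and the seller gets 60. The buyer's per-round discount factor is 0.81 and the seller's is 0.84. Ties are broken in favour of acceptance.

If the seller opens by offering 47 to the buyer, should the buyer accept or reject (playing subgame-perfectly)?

Round 3 (the seller proposes): the buyer gets 34 if talks fail, so the seller offers 34 and keeps 166.
Round 2 (the buyer proposes): the seller can get 166 next round, worth 0.84 × 166 = 139.44 now; the buyer offers that and keeps 60.56.
So by rejecting in round 1, the buyer gets 60.56 next round, worth 0.81 × 60.56 = 49.0536 now.
Offer 47 < 49.0536, so the buyer rejects.

Reject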